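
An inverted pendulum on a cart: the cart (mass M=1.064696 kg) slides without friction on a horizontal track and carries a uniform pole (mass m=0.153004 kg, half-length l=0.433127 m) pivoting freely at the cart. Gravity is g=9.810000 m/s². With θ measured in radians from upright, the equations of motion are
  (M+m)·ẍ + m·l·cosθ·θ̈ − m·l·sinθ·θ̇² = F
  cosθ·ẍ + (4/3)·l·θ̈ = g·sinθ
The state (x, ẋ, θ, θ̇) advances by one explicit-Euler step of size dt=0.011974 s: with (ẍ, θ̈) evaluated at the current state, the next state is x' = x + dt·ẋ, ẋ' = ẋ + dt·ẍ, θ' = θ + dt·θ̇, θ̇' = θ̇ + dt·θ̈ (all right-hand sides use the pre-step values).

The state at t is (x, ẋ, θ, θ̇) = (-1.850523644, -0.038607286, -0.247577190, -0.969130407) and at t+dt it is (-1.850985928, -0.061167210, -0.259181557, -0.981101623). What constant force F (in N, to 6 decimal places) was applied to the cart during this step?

ẍ = (ẋ'−ẋ)/dt = (-0.061167210−-0.038607286)/0.011974 = -1.884076
θ̈ = (θ̇'−θ̇)/dt = (-0.981101623−-0.969130407)/0.011974 = -0.999768
sinθ=-0.245056, cosθ=0.969509
F = (M+m)·ẍ + m·l·cosθ·θ̈ − m·l·sinθ·θ̇² = -2.294239 + -0.064235 − -0.015253 = -2.343221

F = -2.343221 N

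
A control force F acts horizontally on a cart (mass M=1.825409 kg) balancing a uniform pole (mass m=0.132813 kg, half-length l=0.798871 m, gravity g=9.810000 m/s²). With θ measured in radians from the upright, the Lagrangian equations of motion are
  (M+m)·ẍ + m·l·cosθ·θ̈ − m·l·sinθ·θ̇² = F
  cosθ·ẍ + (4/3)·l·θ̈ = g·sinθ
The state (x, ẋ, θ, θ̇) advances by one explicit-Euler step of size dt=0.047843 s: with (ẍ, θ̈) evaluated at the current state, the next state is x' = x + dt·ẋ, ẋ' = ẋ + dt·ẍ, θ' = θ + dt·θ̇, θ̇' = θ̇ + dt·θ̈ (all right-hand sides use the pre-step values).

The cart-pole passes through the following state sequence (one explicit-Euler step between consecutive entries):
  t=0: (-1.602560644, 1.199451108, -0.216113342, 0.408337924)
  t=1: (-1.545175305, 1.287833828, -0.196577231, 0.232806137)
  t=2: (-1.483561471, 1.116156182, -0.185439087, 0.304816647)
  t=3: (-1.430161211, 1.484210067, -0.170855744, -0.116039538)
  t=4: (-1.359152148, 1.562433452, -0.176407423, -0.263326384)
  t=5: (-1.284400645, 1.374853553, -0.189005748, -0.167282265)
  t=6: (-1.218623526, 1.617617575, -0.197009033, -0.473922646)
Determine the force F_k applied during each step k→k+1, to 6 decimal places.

step 0→1:
  ẍ = (ẋ'−ẋ)/dt = (1.287833828−1.199451108)/0.047843 = 1.847349
  θ̈ = (θ̇'−θ̇)/dt = (0.232806137−0.408337924)/0.047843 = -3.668913
  sinθ=-0.214435, cosθ=0.976738
  F = (M+m)·ẍ + m·l·cosθ·θ̈ − m·l·sinθ·θ̇² = 3.617520 + -0.380218 − -0.003794 = 3.241095
step 1→2:
  ẍ = (ẋ'−ẋ)/dt = (1.116156182−1.287833828)/0.047843 = -3.588355
  θ̈ = (θ̇'−θ̇)/dt = (0.304816647−0.232806137)/0.047843 = 1.505142
  sinθ=-0.195314, cosθ=0.980741
  F = (M+m)·ẍ + m·l·cosθ·θ̈ − m·l·sinθ·θ̇² = -7.026795 + 0.156621 − -0.001123 = -6.869051
step 2→3:
  ẍ = (ẋ'−ẋ)/dt = (1.484210067−1.116156182)/0.047843 = 7.692952
  θ̈ = (θ̇'−θ̇)/dt = (-0.116039538−0.304816647)/0.047843 = -8.796609
  sinθ=-0.184378, cosθ=0.982855
  F = (M+m)·ẍ + m·l·cosθ·θ̈ − m·l·sinθ·θ̇² = 15.064507 + -0.917323 − -0.001818 = 14.149002
step 3→4:
  ẍ = (ẋ'−ẋ)/dt = (1.562433452−1.484210067)/0.047843 = 1.635002
  θ̈ = (θ̇'−θ̇)/dt = (-0.263326384−-0.116039538)/0.047843 = -3.078545
  sinθ=-0.170026, cosθ=0.985440
  F = (M+m)·ẍ + m·l·cosθ·θ̈ − m·l·sinθ·θ̇² = 3.201696 + -0.321879 − -0.000243 = 2.880060
step 4→5:
  ẍ = (ẋ'−ẋ)/dt = (1.374853553−1.562433452)/0.047843 = -3.920739
  θ̈ = (θ̇'−θ̇)/dt = (-0.167282265−-0.263326384)/0.047843 = 2.007485
  sinθ=-0.175494, cosθ=0.984481
  F = (M+m)·ẍ + m·l·cosθ·θ̈ − m·l·sinθ·θ̇² = -7.677677 + 0.209690 − -0.001291 = -7.466696
step 5→6:
  ẍ = (ẋ'−ẋ)/dt = (1.617617575−1.374853553)/0.047843 = 5.074181
  θ̈ = (θ̇'−θ̇)/dt = (-0.473922646−-0.167282265)/0.047843 = -6.409305
  sinθ=-0.187882, cosθ=0.982192
  F = (M+m)·ẍ + m·l·cosθ·θ̈ − m·l·sinθ·θ̇² = 9.936372 + -0.667920 − -0.000558 = 9.269010

F_0 = 3.241095 N
F_1 = -6.869051 N
F_2 = 14.149002 N
F_3 = 2.880060 N
F_4 = -7.466696 N
F_5 = 9.269010 N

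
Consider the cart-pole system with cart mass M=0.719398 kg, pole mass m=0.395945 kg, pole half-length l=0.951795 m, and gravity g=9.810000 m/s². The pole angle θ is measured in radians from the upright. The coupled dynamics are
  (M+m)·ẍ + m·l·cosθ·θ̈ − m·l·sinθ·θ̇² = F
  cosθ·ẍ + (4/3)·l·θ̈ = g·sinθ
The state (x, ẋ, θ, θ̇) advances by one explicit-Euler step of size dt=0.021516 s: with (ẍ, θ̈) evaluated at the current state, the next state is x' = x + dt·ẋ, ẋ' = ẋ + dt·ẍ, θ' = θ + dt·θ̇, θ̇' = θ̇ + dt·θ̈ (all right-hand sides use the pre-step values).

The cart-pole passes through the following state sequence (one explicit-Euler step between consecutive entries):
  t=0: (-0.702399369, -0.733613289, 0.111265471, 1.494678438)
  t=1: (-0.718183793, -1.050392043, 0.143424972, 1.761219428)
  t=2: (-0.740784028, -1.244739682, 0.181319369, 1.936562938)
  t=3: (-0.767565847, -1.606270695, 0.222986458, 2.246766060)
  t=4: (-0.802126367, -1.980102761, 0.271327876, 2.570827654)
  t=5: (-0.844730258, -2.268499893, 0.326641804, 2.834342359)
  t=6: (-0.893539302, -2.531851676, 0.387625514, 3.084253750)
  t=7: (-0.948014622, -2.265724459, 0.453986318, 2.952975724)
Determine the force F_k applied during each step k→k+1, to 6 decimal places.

F_0 = -11.874943 N
F_1 = -7.201994 N
F_2 = -13.651628 N
F_3 = -14.263848 N
F_4 = -11.170749 N
F_5 = -10.477184 N
F_6 = 10.311618 N

step 0→1:
  ẍ = (ẋ'−ẋ)/dt = (-1.050392043−-0.733613289)/0.021516 = -14.722939
  θ̈ = (θ̇'−θ̇)/dt = (1.761219428−1.494678438)/0.021516 = 12.388036
  sinθ=0.111036, cosθ=0.993816
  F = (M+m)·ẍ + m·l·cosθ·θ̈ − m·l·sinθ·θ̇² = -16.421127 + 4.639668 − 0.093484 = -11.874943
step 1→2:
  ẍ = (ẋ'−ẋ)/dt = (-1.244739682−-1.050392043)/0.021516 = -9.032703
  θ̈ = (θ̇'−θ̇)/dt = (1.936562938−1.761219428)/0.021516 = 8.149447
  sinθ=0.142934, cosθ=0.989732
  F = (M+m)·ẍ + m·l·cosθ·θ̈ − m·l·sinθ·θ̇² = -10.074562 + 3.039654 − 0.167086 = -7.201994
step 2→3:
  ẍ = (ẋ'−ẋ)/dt = (-1.606270695−-1.244739682)/0.021516 = -16.802891
  θ̈ = (θ̇'−θ̇)/dt = (2.246766060−1.936562938)/0.021516 = 14.417323
  sinθ=0.180327, cosθ=0.983607
  F = (M+m)·ẍ + m·l·cosθ·θ̈ − m·l·sinθ·θ̇² = -18.740987 + 5.344220 − 0.254861 = -13.651628
step 3→4:
  ẍ = (ẋ'−ẋ)/dt = (-1.980102761−-1.606270695)/0.021516 = -17.374608
  θ̈ = (θ̇'−θ̇)/dt = (2.570827654−2.246766060)/0.021516 = 15.061424
  sinθ=0.221143, cosθ=0.975241
  F = (M+m)·ẍ + m·l·cosθ·θ̈ − m·l·sinθ·θ̇² = -19.378647 + 5.535495 − 0.420695 = -14.263848
step 4→5:
  ẍ = (ẋ'−ẋ)/dt = (-2.268499893−-1.980102761)/0.021516 = -13.403845
  θ̈ = (θ̇'−θ̇)/dt = (2.834342359−2.570827654)/0.021516 = 12.247384
  sinθ=0.268011, cosθ=0.963416
  F = (M+m)·ẍ + m·l·cosθ·θ̈ − m·l·sinθ·θ̇² = -14.949885 + 4.446675 − 0.667539 = -11.170749
step 5→6:
  ẍ = (ẋ'−ẋ)/dt = (-2.531851676−-2.268499893)/0.021516 = -12.239811
  θ̈ = (θ̇'−θ̇)/dt = (3.084253750−2.834342359)/0.021516 = 11.615142
  sinθ=0.320864, cosθ=0.947125
  F = (M+m)·ẍ + m·l·cosθ·θ̈ − m·l·sinθ·θ̇² = -13.651588 + 4.145818 − 0.971414 = -10.477184
step 6→7:
  ẍ = (ẋ'−ẋ)/dt = (-2.265724459−-2.531851676)/0.021516 = 12.368805
  θ̈ = (θ̇'−θ̇)/dt = (2.952975724−3.084253750)/0.021516 = -6.101414
  sinθ=0.377991, cosθ=0.925809
  F = (M+m)·ẍ + m·l·cosθ·θ̈ − m·l·sinθ·θ̇² = 13.795461 + -2.128778 − 1.355065 = 10.311618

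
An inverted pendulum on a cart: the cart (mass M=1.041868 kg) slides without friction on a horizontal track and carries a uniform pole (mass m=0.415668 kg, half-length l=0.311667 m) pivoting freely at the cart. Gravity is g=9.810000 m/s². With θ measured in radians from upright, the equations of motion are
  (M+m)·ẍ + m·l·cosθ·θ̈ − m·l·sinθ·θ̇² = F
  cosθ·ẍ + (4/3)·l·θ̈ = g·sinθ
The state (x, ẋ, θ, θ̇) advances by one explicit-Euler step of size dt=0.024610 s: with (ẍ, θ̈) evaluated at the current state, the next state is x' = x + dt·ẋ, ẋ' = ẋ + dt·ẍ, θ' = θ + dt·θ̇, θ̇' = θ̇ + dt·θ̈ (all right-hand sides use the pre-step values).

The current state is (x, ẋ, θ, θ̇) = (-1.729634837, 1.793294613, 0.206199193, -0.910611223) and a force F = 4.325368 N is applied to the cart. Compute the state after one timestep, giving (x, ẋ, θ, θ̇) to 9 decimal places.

sinθ=0.204741096, cosθ=0.978816164
temp = (F + m·l·θ̇²·sinθ)/(M+m) = (4.325368 + 0.021994213)/1.457536 = 2.982679133
θ̈ = (g·sinθ − cosθ·temp)/(l·(4/3 − m·cos²θ/(M+m))) = -2.757225089
ẍ = temp − m·l·θ̈·cosθ/(M+m) = 3.222557717
Euler: x'=-1.729634837+0.024610·1.793294613=-1.685501857, ẋ'=1.793294613+0.024610·3.222557717=1.872601758
       θ'=0.206199193+0.024610·-0.910611223=0.183789051, θ̇'=-0.910611223+0.024610·-2.757225089=-0.978466532

(-1.685501857, 1.872601758, 0.183789051, -0.978466532)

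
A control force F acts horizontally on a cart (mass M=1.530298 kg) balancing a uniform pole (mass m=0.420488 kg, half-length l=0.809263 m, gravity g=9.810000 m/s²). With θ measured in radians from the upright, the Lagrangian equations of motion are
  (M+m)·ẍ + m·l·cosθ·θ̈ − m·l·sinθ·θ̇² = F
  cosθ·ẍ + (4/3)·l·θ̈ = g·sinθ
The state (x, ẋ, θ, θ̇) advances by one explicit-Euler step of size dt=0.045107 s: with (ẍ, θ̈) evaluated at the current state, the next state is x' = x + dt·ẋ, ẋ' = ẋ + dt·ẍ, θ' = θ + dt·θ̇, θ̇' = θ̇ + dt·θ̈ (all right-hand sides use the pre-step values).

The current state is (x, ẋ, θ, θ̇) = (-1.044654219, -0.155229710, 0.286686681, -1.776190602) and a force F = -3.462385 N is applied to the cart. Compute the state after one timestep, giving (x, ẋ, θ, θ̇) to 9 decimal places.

(-1.051656166, -0.263823613, 0.206568052, -1.563691782)

sinθ=0.282775694, cosθ=0.959186065
temp = (F + m·l·θ̇²·sinθ)/(M+m) = (-3.462385 + 0.303573951)/1.950786 = -1.619250420
θ̈ = (g·sinθ − cosθ·temp)/(l·(4/3 − m·cos²θ/(M+m))) = 4.710994298
ẍ = temp − m·l·θ̈·cosθ/(M+m) = -2.407473414
Euler: x'=-1.044654219+0.045107·-0.155229710=-1.051656166, ẋ'=-0.155229710+0.045107·-2.407473414=-0.263823613
       θ'=0.286686681+0.045107·-1.776190602=0.206568052, θ̇'=-1.776190602+0.045107·4.710994298=-1.563691782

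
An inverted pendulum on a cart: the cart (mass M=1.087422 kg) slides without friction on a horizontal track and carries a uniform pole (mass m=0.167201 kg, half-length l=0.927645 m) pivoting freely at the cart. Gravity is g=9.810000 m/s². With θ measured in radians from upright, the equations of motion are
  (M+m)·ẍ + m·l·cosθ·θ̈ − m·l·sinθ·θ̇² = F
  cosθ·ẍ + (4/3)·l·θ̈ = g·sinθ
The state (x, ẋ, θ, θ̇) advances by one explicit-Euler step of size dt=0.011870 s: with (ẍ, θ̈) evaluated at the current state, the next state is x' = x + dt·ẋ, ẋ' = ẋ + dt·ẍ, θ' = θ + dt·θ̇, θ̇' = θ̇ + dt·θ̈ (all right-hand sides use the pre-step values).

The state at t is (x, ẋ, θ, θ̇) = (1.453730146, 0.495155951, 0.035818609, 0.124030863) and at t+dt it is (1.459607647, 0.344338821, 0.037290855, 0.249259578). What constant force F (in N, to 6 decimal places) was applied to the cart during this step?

ẍ = (ẋ'−ẋ)/dt = (0.344338821−0.495155951)/0.011870 = -12.705740
θ̈ = (θ̇'−θ̇)/dt = (0.249259578−0.124030863)/0.011870 = 10.550018
sinθ=0.035811, cosθ=0.999359
F = (M+m)·ẍ + m·l·cosθ·θ̈ − m·l·sinθ·θ̇² = -15.940913 + 1.635292 − 0.000085 = -14.305707

F = -14.305707 N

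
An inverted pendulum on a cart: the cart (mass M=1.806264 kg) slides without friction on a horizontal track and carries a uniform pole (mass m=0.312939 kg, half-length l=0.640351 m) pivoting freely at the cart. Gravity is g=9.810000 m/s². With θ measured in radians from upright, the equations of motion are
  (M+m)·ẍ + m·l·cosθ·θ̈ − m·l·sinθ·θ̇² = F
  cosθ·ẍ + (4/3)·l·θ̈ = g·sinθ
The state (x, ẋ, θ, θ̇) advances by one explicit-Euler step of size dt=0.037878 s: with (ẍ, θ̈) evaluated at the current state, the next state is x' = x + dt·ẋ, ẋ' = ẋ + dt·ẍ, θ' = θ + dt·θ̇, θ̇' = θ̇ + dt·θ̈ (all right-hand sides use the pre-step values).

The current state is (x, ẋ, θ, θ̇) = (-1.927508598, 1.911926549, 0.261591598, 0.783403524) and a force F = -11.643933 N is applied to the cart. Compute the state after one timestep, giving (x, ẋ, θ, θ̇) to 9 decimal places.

(-1.855088644, 1.668987741, 0.291265357, 1.170814667)

sinθ=0.258618330, cosθ=0.965979585
temp = (F + m·l·θ̇²·sinθ)/(M+m) = (-11.643933 + 0.031805932)/2.119203 = -5.479478402
θ̈ = (g·sinθ − cosθ·temp)/(l·(4/3 − m·cos²θ/(M+m))) = 10.227866910
ẍ = temp − m·l·θ̈·cosθ/(M+m) = -6.413717931
Euler: x'=-1.927508598+0.037878·1.911926549=-1.855088644, ẋ'=1.911926549+0.037878·-6.413717931=1.668987741
       θ'=0.261591598+0.037878·0.783403524=0.291265357, θ̇'=0.783403524+0.037878·10.227866910=1.170814667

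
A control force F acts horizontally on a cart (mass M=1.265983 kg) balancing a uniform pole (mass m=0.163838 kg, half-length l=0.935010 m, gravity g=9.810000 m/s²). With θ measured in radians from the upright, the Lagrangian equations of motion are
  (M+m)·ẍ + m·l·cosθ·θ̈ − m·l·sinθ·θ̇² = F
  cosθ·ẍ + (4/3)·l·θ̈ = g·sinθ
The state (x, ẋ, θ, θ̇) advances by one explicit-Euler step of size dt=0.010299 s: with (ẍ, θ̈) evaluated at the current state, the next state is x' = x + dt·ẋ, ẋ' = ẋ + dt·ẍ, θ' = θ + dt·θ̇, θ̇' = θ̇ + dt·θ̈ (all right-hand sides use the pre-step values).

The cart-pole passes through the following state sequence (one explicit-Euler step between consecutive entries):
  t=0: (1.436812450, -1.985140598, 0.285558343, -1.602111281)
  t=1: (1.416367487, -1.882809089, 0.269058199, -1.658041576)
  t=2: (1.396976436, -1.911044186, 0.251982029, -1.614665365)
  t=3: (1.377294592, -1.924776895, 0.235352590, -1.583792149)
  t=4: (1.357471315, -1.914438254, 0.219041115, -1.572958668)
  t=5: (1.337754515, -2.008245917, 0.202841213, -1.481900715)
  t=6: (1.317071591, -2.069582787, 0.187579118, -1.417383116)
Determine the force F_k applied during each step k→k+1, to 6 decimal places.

F_0 = 13.297795 N
F_1 = -3.409879 N
F_2 = -1.561389 N
F_3 = 1.502418 N
F_4 = -11.783717 N
F_5 = -7.643255 N

step 0→1:
  ẍ = (ẋ'−ẋ)/dt = (-1.882809089−-1.985140598)/0.010299 = 9.936063
  θ̈ = (θ̇'−θ̇)/dt = (-1.658041576−-1.602111281)/0.010299 = -5.430653
  sinθ=0.281693, cosθ=0.959505
  F = (M+m)·ẍ + m·l·cosθ·θ̈ − m·l·sinθ·θ̇² = 14.206791 + -0.798234 − 0.110762 = 13.297795
step 1→2:
  ẍ = (ẋ'−ẋ)/dt = (-1.911044186−-1.882809089)/0.010299 = -2.741538
  θ̈ = (θ̇'−θ̇)/dt = (-1.614665365−-1.658041576)/0.010299 = 4.211692
  sinθ=0.265824, cosθ=0.964022
  F = (M+m)·ẍ + m·l·cosθ·θ̈ − m·l·sinθ·θ̇² = -3.919908 + 0.621977 − 0.111948 = -3.409879
step 2→3:
  ẍ = (ẋ'−ẋ)/dt = (-1.924776895−-1.911044186)/0.010299 = -1.333402
  θ̈ = (θ̇'−θ̇)/dt = (-1.583792149−-1.614665365)/0.010299 = 2.997691
  sinθ=0.249324, cosθ=0.968420
  F = (M+m)·ẍ + m·l·cosθ·θ̈ − m·l·sinθ·θ̇² = -1.906527 + 0.444715 − 0.099577 = -1.561389
step 3→4:
  ẍ = (ẋ'−ẋ)/dt = (-1.914438254−-1.924776895)/0.010299 = 1.003849
  θ̈ = (θ̇'−θ̇)/dt = (-1.572958668−-1.583792149)/0.010299 = 1.051896
  sinθ=0.233186, cosθ=0.972432
  F = (M+m)·ẍ + m·l·cosθ·θ̈ − m·l·sinθ·θ̇² = 1.435325 + 0.156698 − 0.089604 = 1.502418
step 4→5:
  ẍ = (ẋ'−ẋ)/dt = (-2.008245917−-1.914438254)/0.010299 = -9.108424
  θ̈ = (θ̇'−θ̇)/dt = (-1.481900715−-1.572958668)/0.010299 = 8.841436
  sinθ=0.217294, cosθ=0.976106
  F = (M+m)·ẍ + m·l·cosθ·θ̈ − m·l·sinθ·θ̇² = -13.023417 + 1.322059 − 0.082359 = -11.783717
step 5→6:
  ẍ = (ẋ'−ẋ)/dt = (-2.069582787−-2.008245917)/0.010299 = -5.955614
  θ̈ = (θ̇'−θ̇)/dt = (-1.417383116−-1.481900715)/0.010299 = 6.264453
  sinθ=0.201453, cosθ=0.979498
  F = (M+m)·ẍ + m·l·cosθ·θ̈ − m·l·sinθ·θ̇² = -8.515462 + 0.939978 − 0.067771 = -7.643255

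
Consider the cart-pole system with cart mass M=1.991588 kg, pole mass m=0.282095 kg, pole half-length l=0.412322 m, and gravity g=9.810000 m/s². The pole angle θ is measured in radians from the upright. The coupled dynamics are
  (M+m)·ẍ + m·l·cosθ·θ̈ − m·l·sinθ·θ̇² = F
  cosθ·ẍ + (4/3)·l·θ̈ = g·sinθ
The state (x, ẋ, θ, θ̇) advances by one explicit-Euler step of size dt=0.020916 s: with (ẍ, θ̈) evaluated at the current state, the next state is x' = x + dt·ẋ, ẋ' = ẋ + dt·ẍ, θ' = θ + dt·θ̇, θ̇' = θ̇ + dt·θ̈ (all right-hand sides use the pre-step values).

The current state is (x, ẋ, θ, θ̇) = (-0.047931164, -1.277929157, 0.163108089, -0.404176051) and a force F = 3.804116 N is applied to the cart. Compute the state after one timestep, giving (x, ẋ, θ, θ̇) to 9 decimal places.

(-0.074660330, -1.242780967, 0.154654343, -0.406654192)

sinθ=0.162385822, cosθ=0.986727341
temp = (F + m·l·θ̇²·sinθ)/(M+m) = (3.804116 + 0.003085469)/2.273683 = 1.674464500
θ̈ = (g·sinθ − cosθ·temp)/(l·(4/3 − m·cos²θ/(M+m))) = -0.118480637
ẍ = temp − m·l·θ̈·cosθ/(M+m) = 1.680445125
Euler: x'=-0.047931164+0.020916·-1.277929157=-0.074660330, ẋ'=-1.277929157+0.020916·1.680445125=-1.242780967
       θ'=0.163108089+0.020916·-0.404176051=0.154654343, θ̇'=-0.404176051+0.020916·-0.118480637=-0.406654192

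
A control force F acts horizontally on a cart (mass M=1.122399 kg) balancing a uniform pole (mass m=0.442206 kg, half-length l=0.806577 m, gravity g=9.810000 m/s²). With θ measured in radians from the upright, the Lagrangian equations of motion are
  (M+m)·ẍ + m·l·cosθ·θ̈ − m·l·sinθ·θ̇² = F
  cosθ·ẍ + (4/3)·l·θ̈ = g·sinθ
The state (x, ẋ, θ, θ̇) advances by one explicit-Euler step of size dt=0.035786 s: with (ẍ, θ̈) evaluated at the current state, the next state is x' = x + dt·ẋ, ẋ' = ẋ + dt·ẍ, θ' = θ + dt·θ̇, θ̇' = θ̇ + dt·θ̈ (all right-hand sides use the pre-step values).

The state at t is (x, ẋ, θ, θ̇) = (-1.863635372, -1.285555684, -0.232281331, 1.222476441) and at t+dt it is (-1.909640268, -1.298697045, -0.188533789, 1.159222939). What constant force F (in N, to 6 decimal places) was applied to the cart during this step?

F = -1.065359 N

ẍ = (ẋ'−ẋ)/dt = (-1.298697045−-1.285555684)/0.035786 = -0.367221
θ̈ = (θ̇'−θ̇)/dt = (1.159222939−1.222476441)/0.035786 = -1.767549
sinθ=-0.230198, cosθ=0.973144
F = (M+m)·ẍ + m·l·cosθ·θ̈ − m·l·sinθ·θ̇² = -0.574555 + -0.613506 − -0.122702 = -1.065359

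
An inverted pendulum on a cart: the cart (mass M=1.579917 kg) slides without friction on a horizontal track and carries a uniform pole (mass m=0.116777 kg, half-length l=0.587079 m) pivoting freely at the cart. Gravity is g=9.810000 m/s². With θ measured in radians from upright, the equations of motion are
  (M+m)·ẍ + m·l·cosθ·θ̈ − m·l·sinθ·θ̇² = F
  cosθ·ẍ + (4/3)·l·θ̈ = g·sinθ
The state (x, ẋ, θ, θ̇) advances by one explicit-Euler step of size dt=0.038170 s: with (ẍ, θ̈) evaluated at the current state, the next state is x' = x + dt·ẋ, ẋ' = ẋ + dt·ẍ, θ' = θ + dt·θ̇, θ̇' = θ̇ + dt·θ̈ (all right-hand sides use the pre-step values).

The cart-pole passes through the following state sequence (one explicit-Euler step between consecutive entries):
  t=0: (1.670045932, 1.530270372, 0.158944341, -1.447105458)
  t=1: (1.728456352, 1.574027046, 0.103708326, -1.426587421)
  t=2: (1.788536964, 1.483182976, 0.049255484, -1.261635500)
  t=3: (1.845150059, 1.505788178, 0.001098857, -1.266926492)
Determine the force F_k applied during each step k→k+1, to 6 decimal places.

step 0→1:
  ẍ = (ẋ'−ẋ)/dt = (1.574027046−1.530270372)/0.038170 = 1.146363
  θ̈ = (θ̇'−θ̇)/dt = (-1.426587421−-1.447105458)/0.038170 = 0.537544
  sinθ=0.158276, cosθ=0.987395
  F = (M+m)·ẍ + m·l·cosθ·θ̈ − m·l·sinθ·θ̇² = 1.945027 + 0.036388 − 0.022723 = 1.958692
step 1→2:
  ẍ = (ẋ'−ẋ)/dt = (1.483182976−1.574027046)/0.038170 = -2.379986
  θ̈ = (θ̇'−θ̇)/dt = (-1.261635500−-1.426587421)/0.038170 = 4.321507
  sinθ=0.103523, cosθ=0.994627
  F = (M+m)·ẍ + m·l·cosθ·θ̈ − m·l·sinθ·θ̇² = -4.038108 + 0.294679 − 0.014444 = -3.757873
step 2→3:
  ẍ = (ẋ'−ẋ)/dt = (1.505788178−1.483182976)/0.038170 = 0.592224
  θ̈ = (θ̇'−θ̇)/dt = (-1.266926492−-1.261635500)/0.038170 = -0.138617
  sinθ=0.049236, cosθ=0.998787
  F = (M+m)·ẍ + m·l·cosθ·θ̈ − m·l·sinθ·θ̇² = 1.004823 + -0.009492 − 0.005373 = 0.989959

F_0 = 1.958692 N
F_1 = -3.757873 N
F_2 = 0.989959 N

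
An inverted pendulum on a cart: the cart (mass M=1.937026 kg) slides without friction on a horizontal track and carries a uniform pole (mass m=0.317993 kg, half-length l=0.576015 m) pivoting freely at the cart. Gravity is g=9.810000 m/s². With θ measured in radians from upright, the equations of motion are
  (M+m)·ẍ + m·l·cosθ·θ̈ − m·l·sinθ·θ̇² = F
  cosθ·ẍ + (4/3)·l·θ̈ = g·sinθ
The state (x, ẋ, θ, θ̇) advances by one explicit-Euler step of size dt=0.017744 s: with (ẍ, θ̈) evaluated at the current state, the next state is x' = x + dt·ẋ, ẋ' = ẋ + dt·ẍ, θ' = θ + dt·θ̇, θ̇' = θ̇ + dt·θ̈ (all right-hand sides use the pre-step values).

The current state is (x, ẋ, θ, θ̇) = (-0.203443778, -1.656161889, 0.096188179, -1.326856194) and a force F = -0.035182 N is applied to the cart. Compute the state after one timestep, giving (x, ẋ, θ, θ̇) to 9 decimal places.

(-0.232830715, -1.658164808, 0.072644443, -1.302493288)

sinθ=0.096039923, cosθ=0.995377483
temp = (F + m·l·θ̇²·sinθ)/(M+m) = (-0.035182 + 0.030970689)/2.255019 = -0.001867528
θ̈ = (g·sinθ − cosθ·temp)/(l·(4/3 − m·cos²θ/(M+m))) = 1.373022208
ẍ = temp − m·l·θ̈·cosθ/(M+m) = -0.112878657
Euler: x'=-0.203443778+0.017744·-1.656161889=-0.232830715, ẋ'=-1.656161889+0.017744·-0.112878657=-1.658164808
       θ'=0.096188179+0.017744·-1.326856194=0.072644443, θ̇'=-1.326856194+0.017744·1.373022208=-1.302493288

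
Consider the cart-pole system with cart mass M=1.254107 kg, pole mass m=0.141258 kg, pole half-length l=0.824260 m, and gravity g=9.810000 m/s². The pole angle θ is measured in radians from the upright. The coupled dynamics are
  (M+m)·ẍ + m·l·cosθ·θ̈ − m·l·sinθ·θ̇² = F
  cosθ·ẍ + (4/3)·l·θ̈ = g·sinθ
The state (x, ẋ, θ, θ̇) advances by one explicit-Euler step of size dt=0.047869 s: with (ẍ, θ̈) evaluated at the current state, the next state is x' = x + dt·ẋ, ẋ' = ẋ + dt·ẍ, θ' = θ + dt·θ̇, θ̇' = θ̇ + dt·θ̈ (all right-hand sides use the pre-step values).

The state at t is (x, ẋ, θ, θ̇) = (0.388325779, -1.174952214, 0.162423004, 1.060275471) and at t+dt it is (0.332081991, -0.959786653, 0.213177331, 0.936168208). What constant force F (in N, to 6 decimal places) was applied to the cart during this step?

F = 5.952939 N

ẍ = (ẋ'−ẋ)/dt = (-0.959786653−-1.174952214)/0.047869 = 4.494883
θ̈ = (θ̇'−θ̇)/dt = (0.936168208−1.060275471)/0.047869 = -2.592644
sinθ=0.161710, cosθ=0.986838
F = (M+m)·ẍ + m·l·cosθ·θ̈ − m·l·sinθ·θ̇² = 6.272003 + -0.297897 − 0.021167 = 5.952939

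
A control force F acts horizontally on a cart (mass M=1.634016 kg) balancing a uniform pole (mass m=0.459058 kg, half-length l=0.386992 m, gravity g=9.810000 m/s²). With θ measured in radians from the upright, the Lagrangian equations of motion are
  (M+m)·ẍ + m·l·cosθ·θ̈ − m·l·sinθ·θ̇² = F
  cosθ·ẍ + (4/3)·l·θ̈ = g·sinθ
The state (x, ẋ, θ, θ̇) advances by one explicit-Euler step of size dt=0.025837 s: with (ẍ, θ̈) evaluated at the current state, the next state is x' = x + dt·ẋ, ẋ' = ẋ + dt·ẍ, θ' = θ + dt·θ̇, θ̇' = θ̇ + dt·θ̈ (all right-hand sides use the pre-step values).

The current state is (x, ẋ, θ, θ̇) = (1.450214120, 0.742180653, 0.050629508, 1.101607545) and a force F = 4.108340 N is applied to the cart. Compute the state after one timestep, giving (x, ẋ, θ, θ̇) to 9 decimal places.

(1.469389842, 0.800488155, 0.079091742, 1.013610253)

sinθ=0.050607881, cosθ=0.998718600
temp = (F + m·l·θ̇²·sinθ)/(M+m) = (4.108340 + 0.010910421)/2.093074 = 1.968038598
θ̈ = (g·sinθ − cosθ·temp)/(l·(4/3 − m·cos²θ/(M+m))) = -3.405863383
ẍ = temp − m·l·θ̈·cosθ/(M+m) = 2.256744277
Euler: x'=1.450214120+0.025837·0.742180653=1.469389842, ẋ'=0.742180653+0.025837·2.256744277=0.800488155
       θ'=0.050629508+0.025837·1.101607545=0.079091742, θ̇'=1.101607545+0.025837·-3.405863383=1.013610253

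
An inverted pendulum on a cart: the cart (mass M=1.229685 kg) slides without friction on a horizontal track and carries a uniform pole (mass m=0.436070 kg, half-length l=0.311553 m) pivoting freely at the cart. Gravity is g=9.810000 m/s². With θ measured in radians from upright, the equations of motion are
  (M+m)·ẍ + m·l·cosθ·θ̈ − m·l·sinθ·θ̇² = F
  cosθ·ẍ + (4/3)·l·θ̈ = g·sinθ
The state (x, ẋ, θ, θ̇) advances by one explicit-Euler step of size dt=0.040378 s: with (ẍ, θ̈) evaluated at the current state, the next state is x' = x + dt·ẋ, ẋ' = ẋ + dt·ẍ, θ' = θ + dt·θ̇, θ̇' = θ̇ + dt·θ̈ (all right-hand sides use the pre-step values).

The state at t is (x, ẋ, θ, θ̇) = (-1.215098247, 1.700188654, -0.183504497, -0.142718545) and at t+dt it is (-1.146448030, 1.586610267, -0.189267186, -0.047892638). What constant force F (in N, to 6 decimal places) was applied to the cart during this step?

ẍ = (ẋ'−ẋ)/dt = (1.586610267−1.700188654)/0.040378 = -2.812878
θ̈ = (θ̇'−θ̇)/dt = (-0.047892638−-0.142718545)/0.040378 = 2.348455
sinθ=-0.182476, cosθ=0.983210
F = (M+m)·ẍ + m·l·cosθ·θ̈ − m·l·sinθ·θ̇² = -4.685566 + 0.313702 − -0.000505 = -4.371359

F = -4.371359 N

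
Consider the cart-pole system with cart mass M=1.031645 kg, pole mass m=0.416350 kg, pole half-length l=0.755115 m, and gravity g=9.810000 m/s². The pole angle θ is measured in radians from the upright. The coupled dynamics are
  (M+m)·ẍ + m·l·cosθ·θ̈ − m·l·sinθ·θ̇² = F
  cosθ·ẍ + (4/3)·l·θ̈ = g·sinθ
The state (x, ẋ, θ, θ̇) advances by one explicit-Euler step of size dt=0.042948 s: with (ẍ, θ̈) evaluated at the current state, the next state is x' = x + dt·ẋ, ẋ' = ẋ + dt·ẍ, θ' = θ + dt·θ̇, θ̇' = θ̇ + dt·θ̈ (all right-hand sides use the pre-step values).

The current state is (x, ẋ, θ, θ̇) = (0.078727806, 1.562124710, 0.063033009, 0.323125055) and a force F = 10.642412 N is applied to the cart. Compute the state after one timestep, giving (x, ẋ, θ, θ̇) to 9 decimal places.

sinθ=0.062991277, cosθ=0.998014078
temp = (F + m·l·θ̇²·sinθ)/(M+m) = (10.642412 + 0.002067728)/1.447995 = 7.351185417
θ̈ = (g·sinθ − cosθ·temp)/(l·(4/3 − m·cos²θ/(M+m))) = -8.498595258
ẍ = temp − m·l·θ̈·cosθ/(M+m) = 9.192756208
Euler: x'=0.078727806+0.042948·1.562124710=0.145817938, ẋ'=1.562124710+0.042948·9.192756208=1.956935204
       θ'=0.063033009+0.042948·0.323125055=0.076910584, θ̇'=0.323125055+0.042948·-8.498595258=-0.041872614

(0.145817938, 1.956935204, 0.076910584, -0.041872614)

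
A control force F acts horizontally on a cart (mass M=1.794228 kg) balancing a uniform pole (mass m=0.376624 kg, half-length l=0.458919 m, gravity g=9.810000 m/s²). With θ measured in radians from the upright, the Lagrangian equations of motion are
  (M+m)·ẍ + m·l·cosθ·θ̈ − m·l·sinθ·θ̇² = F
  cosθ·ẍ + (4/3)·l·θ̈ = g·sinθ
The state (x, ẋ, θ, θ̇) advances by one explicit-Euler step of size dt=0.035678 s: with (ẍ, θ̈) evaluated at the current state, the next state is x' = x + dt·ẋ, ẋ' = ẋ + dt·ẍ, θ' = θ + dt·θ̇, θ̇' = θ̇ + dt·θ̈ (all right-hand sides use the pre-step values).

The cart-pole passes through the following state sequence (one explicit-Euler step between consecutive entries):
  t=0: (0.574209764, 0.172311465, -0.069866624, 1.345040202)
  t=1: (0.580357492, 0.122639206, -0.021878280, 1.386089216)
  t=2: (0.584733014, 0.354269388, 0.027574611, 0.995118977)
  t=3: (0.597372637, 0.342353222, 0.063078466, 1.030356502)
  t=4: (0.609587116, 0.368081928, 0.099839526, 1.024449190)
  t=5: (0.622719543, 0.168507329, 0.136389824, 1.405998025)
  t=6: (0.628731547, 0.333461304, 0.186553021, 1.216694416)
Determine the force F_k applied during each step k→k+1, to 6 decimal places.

step 0→1:
  ẍ = (ẋ'−ẋ)/dt = (0.122639206−0.172311465)/0.035678 = -1.392238
  θ̈ = (θ̇'−θ̇)/dt = (1.386089216−1.345040202)/0.035678 = 1.150541
  sinθ=-0.069810, cosθ=0.997560
  F = (M+m)·ẍ + m·l·cosθ·θ̈ − m·l·sinθ·θ̇² = -3.022342 + 0.198374 − -0.021829 = -2.802139
step 1→2:
  ẍ = (ẋ'−ẋ)/dt = (0.354269388−0.122639206)/0.035678 = 6.492241
  θ̈ = (θ̇'−θ̇)/dt = (0.995118977−1.386089216)/0.035678 = -10.958300
  sinθ=-0.021877, cosθ=0.999761
  F = (M+m)·ẍ + m·l·cosθ·θ̈ − m·l·sinθ·θ̇² = 14.093695 + -1.893578 − -0.007264 = 12.207381
step 2→3:
  ẍ = (ẋ'−ẋ)/dt = (0.342353222−0.354269388)/0.035678 = -0.333992
  θ̈ = (θ̇'−θ̇)/dt = (1.030356502−0.995118977)/0.035678 = 0.987654
  sinθ=0.027571, cosθ=0.999620
  F = (M+m)·ẍ + m·l·cosθ·θ̈ − m·l·sinθ·θ̇² = -0.725047 + 0.170641 − 0.004719 = -0.559125
step 3→4:
  ẍ = (ẋ'−ẋ)/dt = (0.368081928−0.342353222)/0.035678 = 0.721136
  θ̈ = (θ̇'−θ̇)/dt = (1.024449190−1.030356502)/0.035678 = -0.165573
  sinθ=0.063037, cosθ=0.998011
  F = (M+m)·ẍ + m·l·cosθ·θ̈ − m·l·sinθ·θ̇² = 1.565480 + -0.028561 − 0.011567 = 1.525353
step 4→5:
  ẍ = (ẋ'−ẋ)/dt = (0.168507329−0.368081928)/0.035678 = -5.593772
  θ̈ = (θ̇'−θ̇)/dt = (1.405998025−1.024449190)/0.035678 = 10.694233
  sinθ=0.099674, cosθ=0.995020
  F = (M+m)·ẍ + m·l·cosθ·θ̈ − m·l·sinθ·θ̇² = -12.143251 + 1.839186 − 0.018080 = -10.322146
step 5→6:
  ẍ = (ẋ'−ẋ)/dt = (0.333461304−0.168507329)/0.035678 = 4.623409
  θ̈ = (θ̇'−θ̇)/dt = (1.216694416−1.405998025)/0.035678 = -5.305892
  sinθ=0.135967, cosθ=0.990713
  F = (M+m)·ẍ + m·l·cosθ·θ̈ − m·l·sinθ·θ̇² = 10.036736 + -0.908553 − 0.046457 = 9.081726

F_0 = -2.802139 N
F_1 = 12.207381 N
F_2 = -0.559125 N
F_3 = 1.525353 N
F_4 = -10.322146 N
F_5 = 9.081726 N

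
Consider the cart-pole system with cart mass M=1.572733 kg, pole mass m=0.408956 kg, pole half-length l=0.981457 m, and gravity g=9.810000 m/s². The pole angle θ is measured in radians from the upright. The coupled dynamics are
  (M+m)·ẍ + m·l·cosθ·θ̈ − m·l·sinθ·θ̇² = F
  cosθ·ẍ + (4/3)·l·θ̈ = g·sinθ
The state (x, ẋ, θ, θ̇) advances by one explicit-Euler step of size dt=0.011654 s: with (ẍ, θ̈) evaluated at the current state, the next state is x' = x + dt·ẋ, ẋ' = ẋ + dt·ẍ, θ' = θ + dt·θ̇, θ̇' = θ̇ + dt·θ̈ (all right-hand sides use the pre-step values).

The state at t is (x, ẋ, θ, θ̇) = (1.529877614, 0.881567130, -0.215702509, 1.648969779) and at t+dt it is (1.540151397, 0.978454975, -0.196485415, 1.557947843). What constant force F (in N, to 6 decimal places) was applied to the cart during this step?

ẍ = (ẋ'−ẋ)/dt = (0.978454975−0.881567130)/0.011654 = 8.313699
θ̈ = (θ̇'−θ̇)/dt = (1.557947843−1.648969779)/0.011654 = -7.810360
sinθ=-0.214034, cosθ=0.976826
F = (M+m)·ẍ + m·l·cosθ·θ̈ − m·l·sinθ·θ̇² = 16.475165 + -3.062219 − -0.233591 = 13.646537

F = 13.646537 N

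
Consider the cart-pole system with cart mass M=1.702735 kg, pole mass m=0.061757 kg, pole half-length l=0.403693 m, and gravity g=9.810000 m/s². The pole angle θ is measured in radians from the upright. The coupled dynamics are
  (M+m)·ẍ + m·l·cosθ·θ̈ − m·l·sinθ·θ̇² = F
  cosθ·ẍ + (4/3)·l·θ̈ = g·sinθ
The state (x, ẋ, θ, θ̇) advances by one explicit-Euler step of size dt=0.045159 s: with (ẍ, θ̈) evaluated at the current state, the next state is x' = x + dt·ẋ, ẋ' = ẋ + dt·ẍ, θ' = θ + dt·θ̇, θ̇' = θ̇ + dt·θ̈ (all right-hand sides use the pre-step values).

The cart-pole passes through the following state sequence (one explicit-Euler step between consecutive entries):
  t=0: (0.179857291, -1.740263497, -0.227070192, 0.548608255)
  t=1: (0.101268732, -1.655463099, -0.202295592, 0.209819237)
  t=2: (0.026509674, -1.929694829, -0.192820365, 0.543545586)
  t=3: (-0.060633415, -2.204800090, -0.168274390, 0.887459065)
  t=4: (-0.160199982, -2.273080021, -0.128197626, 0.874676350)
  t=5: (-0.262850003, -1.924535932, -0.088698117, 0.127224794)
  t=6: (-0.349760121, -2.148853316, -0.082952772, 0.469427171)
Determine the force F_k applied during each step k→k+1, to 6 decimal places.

step 0→1:
  ẍ = (ẋ'−ẋ)/dt = (-1.655463099−-1.740263497)/0.045159 = 1.877818
  θ̈ = (θ̇'−θ̇)/dt = (0.209819237−0.548608255)/0.045159 = -7.502137
  sinθ=-0.225124, cosθ=0.974330
  F = (M+m)·ẍ + m·l·cosθ·θ̈ − m·l·sinθ·θ̇² = 3.313395 + -0.182234 − -0.001689 = 3.132851
step 1→2:
  ẍ = (ẋ'−ẋ)/dt = (-1.929694829−-1.655463099)/0.045159 = -6.072582
  θ̈ = (θ̇'−θ̇)/dt = (0.543545586−0.209819237)/0.045159 = 7.390030
  sinθ=-0.200919, cosθ=0.979608
  F = (M+m)·ẍ + m·l·cosθ·θ̈ − m·l·sinθ·θ̇² = -10.715022 + 0.180483 − -0.000221 = -10.534319
step 2→3:
  ẍ = (ẋ'−ẋ)/dt = (-2.204800090−-1.929694829)/0.045159 = -6.091925
  θ̈ = (θ̇'−θ̇)/dt = (0.887459065−0.543545586)/0.045159 = 7.615613
  sinθ=-0.191628, cosθ=0.981468
  F = (M+m)·ẍ + m·l·cosθ·θ̈ − m·l·sinθ·θ̇² = -10.749154 + 0.186345 − -0.001411 = -10.561397
step 3→4:
  ẍ = (ẋ'−ẋ)/dt = (-2.273080021−-2.204800090)/0.045159 = -1.511989
  θ̈ = (θ̇'−θ̇)/dt = (0.874676350−0.887459065)/0.045159 = -0.283060
  sinθ=-0.167481, cosθ=0.985875
  F = (M+m)·ẍ + m·l·cosθ·θ̈ − m·l·sinθ·θ̇² = -2.667893 + -0.006957 − -0.003289 = -2.671562
step 4→5:
  ẍ = (ẋ'−ẋ)/dt = (-1.924535932−-2.273080021)/0.045159 = 7.718153
  θ̈ = (θ̇'−θ̇)/dt = (0.127224794−0.874676350)/0.045159 = -16.551552
  sinθ=-0.127847, cosθ=0.991794
  F = (M+m)·ẍ + m·l·cosθ·θ̈ − m·l·sinθ·θ̇² = 13.618620 + -0.409258 − -0.002438 = 13.211800
step 5→6:
  ẍ = (ẋ'−ẋ)/dt = (-2.148853316−-1.924535932)/0.045159 = -4.967280
  θ̈ = (θ̇'−θ̇)/dt = (0.469427171−0.127224794)/0.045159 = 7.577723
  sinθ=-0.088582, cosθ=0.996069
  F = (M+m)·ẍ + m·l·cosθ·θ̈ − m·l·sinθ·θ̇² = -8.764725 + 0.188177 − -0.000036 = -8.576513

F_0 = 3.132851 N
F_1 = -10.534319 N
F_2 = -10.561397 N
F_3 = -2.671562 N
F_4 = 13.211800 N
F_5 = -8.576513 N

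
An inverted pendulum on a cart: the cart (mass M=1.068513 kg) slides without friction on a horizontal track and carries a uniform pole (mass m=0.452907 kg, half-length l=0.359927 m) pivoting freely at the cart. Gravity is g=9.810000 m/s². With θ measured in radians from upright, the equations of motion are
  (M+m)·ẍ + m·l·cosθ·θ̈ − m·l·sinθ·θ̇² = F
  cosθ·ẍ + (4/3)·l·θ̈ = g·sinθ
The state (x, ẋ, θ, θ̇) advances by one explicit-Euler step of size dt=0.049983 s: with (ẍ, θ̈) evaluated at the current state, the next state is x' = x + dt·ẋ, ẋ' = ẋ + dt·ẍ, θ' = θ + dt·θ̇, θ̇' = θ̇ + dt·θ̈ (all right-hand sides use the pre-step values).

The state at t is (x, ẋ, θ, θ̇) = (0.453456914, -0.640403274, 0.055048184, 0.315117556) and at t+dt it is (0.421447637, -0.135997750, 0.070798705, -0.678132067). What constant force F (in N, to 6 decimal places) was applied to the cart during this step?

F = 12.118127 N

ẍ = (ẋ'−ẋ)/dt = (-0.135997750−-0.640403274)/0.049983 = 10.091542
θ̈ = (θ̇'−θ̇)/dt = (-0.678132067−0.315117556)/0.049983 = -19.871749
sinθ=0.055020, cosθ=0.998485
F = (M+m)·ẍ + m·l·cosθ·θ̈ − m·l·sinθ·θ̇² = 15.353473 + -3.234456 − 0.000891 = 12.118127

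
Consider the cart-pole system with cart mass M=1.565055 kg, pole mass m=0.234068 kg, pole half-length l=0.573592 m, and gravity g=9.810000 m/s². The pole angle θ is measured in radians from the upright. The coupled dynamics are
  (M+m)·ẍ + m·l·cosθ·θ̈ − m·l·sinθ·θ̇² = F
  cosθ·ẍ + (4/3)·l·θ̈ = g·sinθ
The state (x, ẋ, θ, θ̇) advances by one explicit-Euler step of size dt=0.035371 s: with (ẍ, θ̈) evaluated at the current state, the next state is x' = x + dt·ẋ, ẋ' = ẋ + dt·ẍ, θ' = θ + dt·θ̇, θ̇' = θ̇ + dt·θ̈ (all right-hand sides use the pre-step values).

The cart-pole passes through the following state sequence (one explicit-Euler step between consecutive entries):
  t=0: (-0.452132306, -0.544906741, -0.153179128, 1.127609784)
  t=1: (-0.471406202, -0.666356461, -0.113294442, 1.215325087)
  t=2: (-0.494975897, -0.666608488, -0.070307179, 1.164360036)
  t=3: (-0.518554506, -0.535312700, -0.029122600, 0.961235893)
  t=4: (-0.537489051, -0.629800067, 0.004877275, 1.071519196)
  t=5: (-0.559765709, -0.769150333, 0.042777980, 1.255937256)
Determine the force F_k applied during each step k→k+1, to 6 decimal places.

step 0→1:
  ẍ = (ẋ'−ẋ)/dt = (-0.666356461−-0.544906741)/0.035371 = -3.433596
  θ̈ = (θ̇'−θ̇)/dt = (1.215325087−1.127609784)/0.035371 = 2.479865
  sinθ=-0.152581, cosθ=0.988291
  F = (M+m)·ẍ + m·l·cosθ·θ̈ − m·l·sinθ·θ̇² = -6.177461 + 0.329047 − -0.026047 = -5.822367
step 1→2:
  ẍ = (ẋ'−ẋ)/dt = (-0.666608488−-0.666356461)/0.035371 = -0.007125
  θ̈ = (θ̇'−θ̇)/dt = (1.164360036−1.215325087)/0.035371 = -1.440871
  sinθ=-0.113052, cosθ=0.993589
  F = (M+m)·ẍ + m·l·cosθ·θ̈ − m·l·sinθ·θ̇² = -0.012819 + -0.192210 − -0.022419 = -0.182611
step 2→3:
  ẍ = (ẋ'−ẋ)/dt = (-0.535312700−-0.666608488)/0.035371 = 3.711961
  θ̈ = (θ̇'−θ̇)/dt = (0.961235893−1.164360036)/0.035371 = -5.742675
  sinθ=-0.070249, cosθ=0.997529
  F = (M+m)·ẍ + m·l·cosθ·θ̈ − m·l·sinθ·θ̇² = 6.678275 + -0.769104 − -0.012787 = 5.921958
step 3→4:
  ẍ = (ẋ'−ẋ)/dt = (-0.629800067−-0.535312700)/0.035371 = -2.671323
  θ̈ = (θ̇'−θ̇)/dt = (1.071519196−0.961235893)/0.035371 = 3.117902
  sinθ=-0.029118, cosθ=0.999576
  F = (M+m)·ẍ + m·l·cosθ·θ̈ − m·l·sinθ·θ̇² = -4.806039 + 0.418431 − -0.003612 = -4.383996
step 4→5:
  ẍ = (ẋ'−ẋ)/dt = (-0.769150333−-0.629800067)/0.035371 = -3.939676
  θ̈ = (θ̇'−θ̇)/dt = (1.255937256−1.071519196)/0.035371 = 5.213821
  sinθ=0.004877, cosθ=0.999988
  F = (M+m)·ẍ + m·l·cosθ·θ̈ − m·l·sinθ·θ̇² = -7.087961 + 0.699997 − 0.000752 = -6.388716

F_0 = -5.822367 N
F_1 = -0.182611 N
F_2 = 5.921958 N
F_3 = -4.383996 N
F_4 = -6.388716 N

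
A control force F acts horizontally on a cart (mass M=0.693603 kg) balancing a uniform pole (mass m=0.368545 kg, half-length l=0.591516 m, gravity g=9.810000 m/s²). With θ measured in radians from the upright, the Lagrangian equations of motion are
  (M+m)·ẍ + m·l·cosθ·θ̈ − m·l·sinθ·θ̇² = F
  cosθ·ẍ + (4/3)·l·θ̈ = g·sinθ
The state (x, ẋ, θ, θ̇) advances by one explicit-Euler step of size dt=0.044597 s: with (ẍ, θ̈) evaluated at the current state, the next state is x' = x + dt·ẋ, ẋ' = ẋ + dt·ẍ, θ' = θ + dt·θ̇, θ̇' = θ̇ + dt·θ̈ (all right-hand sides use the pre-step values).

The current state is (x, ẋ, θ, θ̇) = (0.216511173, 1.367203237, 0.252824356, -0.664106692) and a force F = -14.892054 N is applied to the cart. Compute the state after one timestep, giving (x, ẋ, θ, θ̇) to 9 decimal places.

sinθ=0.250139522, cosθ=0.968209801
temp = (F + m·l·θ̇²·sinθ)/(M+m) = (-14.892054 + 0.024049998)/1.062148 = -13.998053004
θ̈ = (g·sinθ − cosθ·temp)/(l·(4/3 − m·cos²θ/(M+m))) = 26.844394982
ẍ = temp − m·l·θ̈·cosθ/(M+m) = -19.332569707
Euler: x'=0.216511173+0.044597·1.367203237=0.277484336, ẋ'=1.367203237+0.044597·-19.332569707=0.505028626
       θ'=0.252824356+0.044597·-0.664106692=0.223207190, θ̇'=-0.664106692+0.044597·26.844394982=0.533072791

(0.277484336, 0.505028626, 0.223207190, 0.533072791)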